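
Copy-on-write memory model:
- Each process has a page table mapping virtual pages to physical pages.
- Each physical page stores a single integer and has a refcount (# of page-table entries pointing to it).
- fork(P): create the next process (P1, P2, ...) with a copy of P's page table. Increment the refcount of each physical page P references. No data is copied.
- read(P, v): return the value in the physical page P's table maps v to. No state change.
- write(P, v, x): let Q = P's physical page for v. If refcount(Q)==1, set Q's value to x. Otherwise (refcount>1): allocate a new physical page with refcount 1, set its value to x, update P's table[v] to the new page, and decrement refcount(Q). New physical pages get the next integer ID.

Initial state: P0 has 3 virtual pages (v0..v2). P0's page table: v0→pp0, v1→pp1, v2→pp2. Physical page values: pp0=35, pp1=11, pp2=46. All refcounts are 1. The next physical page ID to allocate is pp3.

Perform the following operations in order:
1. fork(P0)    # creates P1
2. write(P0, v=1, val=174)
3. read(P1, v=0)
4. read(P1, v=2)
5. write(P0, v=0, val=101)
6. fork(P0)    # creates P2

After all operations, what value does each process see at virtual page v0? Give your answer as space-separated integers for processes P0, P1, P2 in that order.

Op 1: fork(P0) -> P1. 3 ppages; refcounts: pp0:2 pp1:2 pp2:2
Op 2: write(P0, v1, 174). refcount(pp1)=2>1 -> COPY to pp3. 4 ppages; refcounts: pp0:2 pp1:1 pp2:2 pp3:1
Op 3: read(P1, v0) -> 35. No state change.
Op 4: read(P1, v2) -> 46. No state change.
Op 5: write(P0, v0, 101). refcount(pp0)=2>1 -> COPY to pp4. 5 ppages; refcounts: pp0:1 pp1:1 pp2:2 pp3:1 pp4:1
Op 6: fork(P0) -> P2. 5 ppages; refcounts: pp0:1 pp1:1 pp2:3 pp3:2 pp4:2
P0: v0 -> pp4 = 101
P1: v0 -> pp0 = 35
P2: v0 -> pp4 = 101

Answer: 101 35 101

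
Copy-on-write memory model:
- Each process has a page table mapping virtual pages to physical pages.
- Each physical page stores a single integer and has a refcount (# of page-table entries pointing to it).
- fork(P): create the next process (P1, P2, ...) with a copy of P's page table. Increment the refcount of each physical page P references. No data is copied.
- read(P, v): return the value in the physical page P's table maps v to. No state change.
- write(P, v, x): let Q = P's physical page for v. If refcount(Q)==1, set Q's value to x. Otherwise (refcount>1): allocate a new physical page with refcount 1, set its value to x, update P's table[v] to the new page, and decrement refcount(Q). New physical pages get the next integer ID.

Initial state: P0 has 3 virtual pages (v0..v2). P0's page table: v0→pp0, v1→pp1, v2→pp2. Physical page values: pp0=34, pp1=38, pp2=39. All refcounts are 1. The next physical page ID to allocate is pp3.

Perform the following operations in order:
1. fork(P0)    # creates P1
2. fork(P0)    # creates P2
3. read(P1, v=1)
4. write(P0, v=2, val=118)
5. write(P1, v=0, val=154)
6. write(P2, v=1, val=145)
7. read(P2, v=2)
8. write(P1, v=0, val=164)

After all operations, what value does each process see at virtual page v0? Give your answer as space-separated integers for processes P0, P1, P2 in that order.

Op 1: fork(P0) -> P1. 3 ppages; refcounts: pp0:2 pp1:2 pp2:2
Op 2: fork(P0) -> P2. 3 ppages; refcounts: pp0:3 pp1:3 pp2:3
Op 3: read(P1, v1) -> 38. No state change.
Op 4: write(P0, v2, 118). refcount(pp2)=3>1 -> COPY to pp3. 4 ppages; refcounts: pp0:3 pp1:3 pp2:2 pp3:1
Op 5: write(P1, v0, 154). refcount(pp0)=3>1 -> COPY to pp4. 5 ppages; refcounts: pp0:2 pp1:3 pp2:2 pp3:1 pp4:1
Op 6: write(P2, v1, 145). refcount(pp1)=3>1 -> COPY to pp5. 6 ppages; refcounts: pp0:2 pp1:2 pp2:2 pp3:1 pp4:1 pp5:1
Op 7: read(P2, v2) -> 39. No state change.
Op 8: write(P1, v0, 164). refcount(pp4)=1 -> write in place. 6 ppages; refcounts: pp0:2 pp1:2 pp2:2 pp3:1 pp4:1 pp5:1
P0: v0 -> pp0 = 34
P1: v0 -> pp4 = 164
P2: v0 -> pp0 = 34

Answer: 34 164 34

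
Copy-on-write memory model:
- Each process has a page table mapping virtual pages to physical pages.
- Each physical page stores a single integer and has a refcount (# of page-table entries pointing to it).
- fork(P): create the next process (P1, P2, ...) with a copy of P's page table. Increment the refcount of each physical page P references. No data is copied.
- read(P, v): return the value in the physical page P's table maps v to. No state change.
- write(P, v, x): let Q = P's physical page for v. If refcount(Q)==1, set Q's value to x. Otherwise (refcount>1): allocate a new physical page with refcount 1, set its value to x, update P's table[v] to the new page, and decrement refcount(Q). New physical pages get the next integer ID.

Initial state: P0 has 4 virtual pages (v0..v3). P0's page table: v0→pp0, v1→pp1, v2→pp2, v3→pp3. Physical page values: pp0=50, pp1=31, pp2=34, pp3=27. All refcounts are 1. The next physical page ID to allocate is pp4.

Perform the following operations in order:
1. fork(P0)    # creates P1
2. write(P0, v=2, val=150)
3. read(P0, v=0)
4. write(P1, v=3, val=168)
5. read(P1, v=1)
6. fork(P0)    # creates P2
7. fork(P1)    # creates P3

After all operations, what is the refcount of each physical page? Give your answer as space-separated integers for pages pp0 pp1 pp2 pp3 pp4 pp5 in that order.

Answer: 4 4 2 2 2 2

Derivation:
Op 1: fork(P0) -> P1. 4 ppages; refcounts: pp0:2 pp1:2 pp2:2 pp3:2
Op 2: write(P0, v2, 150). refcount(pp2)=2>1 -> COPY to pp4. 5 ppages; refcounts: pp0:2 pp1:2 pp2:1 pp3:2 pp4:1
Op 3: read(P0, v0) -> 50. No state change.
Op 4: write(P1, v3, 168). refcount(pp3)=2>1 -> COPY to pp5. 6 ppages; refcounts: pp0:2 pp1:2 pp2:1 pp3:1 pp4:1 pp5:1
Op 5: read(P1, v1) -> 31. No state change.
Op 6: fork(P0) -> P2. 6 ppages; refcounts: pp0:3 pp1:3 pp2:1 pp3:2 pp4:2 pp5:1
Op 7: fork(P1) -> P3. 6 ppages; refcounts: pp0:4 pp1:4 pp2:2 pp3:2 pp4:2 pp5:2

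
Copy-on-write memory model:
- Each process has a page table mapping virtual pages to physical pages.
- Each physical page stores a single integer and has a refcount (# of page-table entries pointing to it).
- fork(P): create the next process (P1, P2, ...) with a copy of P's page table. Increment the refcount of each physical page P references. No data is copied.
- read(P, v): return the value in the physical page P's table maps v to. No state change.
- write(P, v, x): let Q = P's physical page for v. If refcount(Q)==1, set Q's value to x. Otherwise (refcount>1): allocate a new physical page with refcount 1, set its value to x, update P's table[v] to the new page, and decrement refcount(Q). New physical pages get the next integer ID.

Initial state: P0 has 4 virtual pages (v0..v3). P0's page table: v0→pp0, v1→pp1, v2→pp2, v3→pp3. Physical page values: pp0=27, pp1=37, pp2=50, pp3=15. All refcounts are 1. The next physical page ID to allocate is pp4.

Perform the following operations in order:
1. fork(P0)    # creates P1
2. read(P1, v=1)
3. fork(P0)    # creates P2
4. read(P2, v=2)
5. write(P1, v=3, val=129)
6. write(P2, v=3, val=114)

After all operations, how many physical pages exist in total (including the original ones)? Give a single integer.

Answer: 6

Derivation:
Op 1: fork(P0) -> P1. 4 ppages; refcounts: pp0:2 pp1:2 pp2:2 pp3:2
Op 2: read(P1, v1) -> 37. No state change.
Op 3: fork(P0) -> P2. 4 ppages; refcounts: pp0:3 pp1:3 pp2:3 pp3:3
Op 4: read(P2, v2) -> 50. No state change.
Op 5: write(P1, v3, 129). refcount(pp3)=3>1 -> COPY to pp4. 5 ppages; refcounts: pp0:3 pp1:3 pp2:3 pp3:2 pp4:1
Op 6: write(P2, v3, 114). refcount(pp3)=2>1 -> COPY to pp5. 6 ppages; refcounts: pp0:3 pp1:3 pp2:3 pp3:1 pp4:1 pp5:1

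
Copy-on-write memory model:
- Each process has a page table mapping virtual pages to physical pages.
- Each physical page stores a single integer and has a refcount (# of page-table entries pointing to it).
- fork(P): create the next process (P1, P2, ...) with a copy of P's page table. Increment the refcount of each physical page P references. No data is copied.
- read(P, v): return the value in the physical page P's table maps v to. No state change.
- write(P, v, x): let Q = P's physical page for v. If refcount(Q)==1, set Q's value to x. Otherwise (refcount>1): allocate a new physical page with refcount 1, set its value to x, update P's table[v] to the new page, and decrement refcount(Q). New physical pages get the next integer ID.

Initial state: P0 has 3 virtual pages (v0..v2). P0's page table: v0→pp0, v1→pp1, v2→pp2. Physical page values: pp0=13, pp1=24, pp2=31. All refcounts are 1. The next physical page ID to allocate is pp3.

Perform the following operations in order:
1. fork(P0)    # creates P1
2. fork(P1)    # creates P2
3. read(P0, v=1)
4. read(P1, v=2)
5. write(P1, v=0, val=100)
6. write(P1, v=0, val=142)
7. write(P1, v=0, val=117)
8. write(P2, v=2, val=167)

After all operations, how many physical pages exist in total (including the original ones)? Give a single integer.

Answer: 5

Derivation:
Op 1: fork(P0) -> P1. 3 ppages; refcounts: pp0:2 pp1:2 pp2:2
Op 2: fork(P1) -> P2. 3 ppages; refcounts: pp0:3 pp1:3 pp2:3
Op 3: read(P0, v1) -> 24. No state change.
Op 4: read(P1, v2) -> 31. No state change.
Op 5: write(P1, v0, 100). refcount(pp0)=3>1 -> COPY to pp3. 4 ppages; refcounts: pp0:2 pp1:3 pp2:3 pp3:1
Op 6: write(P1, v0, 142). refcount(pp3)=1 -> write in place. 4 ppages; refcounts: pp0:2 pp1:3 pp2:3 pp3:1
Op 7: write(P1, v0, 117). refcount(pp3)=1 -> write in place. 4 ppages; refcounts: pp0:2 pp1:3 pp2:3 pp3:1
Op 8: write(P2, v2, 167). refcount(pp2)=3>1 -> COPY to pp4. 5 ppages; refcounts: pp0:2 pp1:3 pp2:2 pp3:1 pp4:1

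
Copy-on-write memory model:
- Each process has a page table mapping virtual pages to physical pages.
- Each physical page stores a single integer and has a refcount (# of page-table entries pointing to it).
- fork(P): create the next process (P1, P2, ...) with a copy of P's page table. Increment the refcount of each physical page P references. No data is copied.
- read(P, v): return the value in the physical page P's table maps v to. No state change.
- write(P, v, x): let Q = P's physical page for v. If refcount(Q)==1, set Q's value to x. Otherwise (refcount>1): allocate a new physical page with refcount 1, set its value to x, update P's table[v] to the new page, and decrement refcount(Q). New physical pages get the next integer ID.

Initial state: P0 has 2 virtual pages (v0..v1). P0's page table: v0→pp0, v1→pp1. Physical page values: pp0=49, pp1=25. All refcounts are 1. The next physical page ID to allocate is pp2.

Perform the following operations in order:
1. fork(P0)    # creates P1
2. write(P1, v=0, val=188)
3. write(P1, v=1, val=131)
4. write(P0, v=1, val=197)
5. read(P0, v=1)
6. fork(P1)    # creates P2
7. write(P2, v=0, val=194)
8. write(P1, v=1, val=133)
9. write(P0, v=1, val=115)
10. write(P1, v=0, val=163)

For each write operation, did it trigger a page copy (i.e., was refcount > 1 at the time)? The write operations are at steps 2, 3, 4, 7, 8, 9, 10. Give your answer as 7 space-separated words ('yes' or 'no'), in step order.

Op 1: fork(P0) -> P1. 2 ppages; refcounts: pp0:2 pp1:2
Op 2: write(P1, v0, 188). refcount(pp0)=2>1 -> COPY to pp2. 3 ppages; refcounts: pp0:1 pp1:2 pp2:1
Op 3: write(P1, v1, 131). refcount(pp1)=2>1 -> COPY to pp3. 4 ppages; refcounts: pp0:1 pp1:1 pp2:1 pp3:1
Op 4: write(P0, v1, 197). refcount(pp1)=1 -> write in place. 4 ppages; refcounts: pp0:1 pp1:1 pp2:1 pp3:1
Op 5: read(P0, v1) -> 197. No state change.
Op 6: fork(P1) -> P2. 4 ppages; refcounts: pp0:1 pp1:1 pp2:2 pp3:2
Op 7: write(P2, v0, 194). refcount(pp2)=2>1 -> COPY to pp4. 5 ppages; refcounts: pp0:1 pp1:1 pp2:1 pp3:2 pp4:1
Op 8: write(P1, v1, 133). refcount(pp3)=2>1 -> COPY to pp5. 6 ppages; refcounts: pp0:1 pp1:1 pp2:1 pp3:1 pp4:1 pp5:1
Op 9: write(P0, v1, 115). refcount(pp1)=1 -> write in place. 6 ppages; refcounts: pp0:1 pp1:1 pp2:1 pp3:1 pp4:1 pp5:1
Op 10: write(P1, v0, 163). refcount(pp2)=1 -> write in place. 6 ppages; refcounts: pp0:1 pp1:1 pp2:1 pp3:1 pp4:1 pp5:1

yes yes no yes yes no no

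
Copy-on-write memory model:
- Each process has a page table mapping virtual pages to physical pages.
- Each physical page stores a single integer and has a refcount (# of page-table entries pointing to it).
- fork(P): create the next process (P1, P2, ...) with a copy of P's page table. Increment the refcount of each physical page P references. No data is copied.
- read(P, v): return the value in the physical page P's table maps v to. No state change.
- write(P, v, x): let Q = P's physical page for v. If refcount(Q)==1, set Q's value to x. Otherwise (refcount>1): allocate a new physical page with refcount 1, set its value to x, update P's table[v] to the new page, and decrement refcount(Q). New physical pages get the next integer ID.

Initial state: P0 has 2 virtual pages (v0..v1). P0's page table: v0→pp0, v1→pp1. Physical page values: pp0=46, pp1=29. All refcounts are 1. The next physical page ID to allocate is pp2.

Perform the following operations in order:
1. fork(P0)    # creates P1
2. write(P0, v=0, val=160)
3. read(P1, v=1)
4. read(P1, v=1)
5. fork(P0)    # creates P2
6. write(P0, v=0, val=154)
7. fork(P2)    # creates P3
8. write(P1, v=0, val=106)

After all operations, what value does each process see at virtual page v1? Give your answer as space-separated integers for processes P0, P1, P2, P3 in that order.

Op 1: fork(P0) -> P1. 2 ppages; refcounts: pp0:2 pp1:2
Op 2: write(P0, v0, 160). refcount(pp0)=2>1 -> COPY to pp2. 3 ppages; refcounts: pp0:1 pp1:2 pp2:1
Op 3: read(P1, v1) -> 29. No state change.
Op 4: read(P1, v1) -> 29. No state change.
Op 5: fork(P0) -> P2. 3 ppages; refcounts: pp0:1 pp1:3 pp2:2
Op 6: write(P0, v0, 154). refcount(pp2)=2>1 -> COPY to pp3. 4 ppages; refcounts: pp0:1 pp1:3 pp2:1 pp3:1
Op 7: fork(P2) -> P3. 4 ppages; refcounts: pp0:1 pp1:4 pp2:2 pp3:1
Op 8: write(P1, v0, 106). refcount(pp0)=1 -> write in place. 4 ppages; refcounts: pp0:1 pp1:4 pp2:2 pp3:1
P0: v1 -> pp1 = 29
P1: v1 -> pp1 = 29
P2: v1 -> pp1 = 29
P3: v1 -> pp1 = 29

Answer: 29 29 29 29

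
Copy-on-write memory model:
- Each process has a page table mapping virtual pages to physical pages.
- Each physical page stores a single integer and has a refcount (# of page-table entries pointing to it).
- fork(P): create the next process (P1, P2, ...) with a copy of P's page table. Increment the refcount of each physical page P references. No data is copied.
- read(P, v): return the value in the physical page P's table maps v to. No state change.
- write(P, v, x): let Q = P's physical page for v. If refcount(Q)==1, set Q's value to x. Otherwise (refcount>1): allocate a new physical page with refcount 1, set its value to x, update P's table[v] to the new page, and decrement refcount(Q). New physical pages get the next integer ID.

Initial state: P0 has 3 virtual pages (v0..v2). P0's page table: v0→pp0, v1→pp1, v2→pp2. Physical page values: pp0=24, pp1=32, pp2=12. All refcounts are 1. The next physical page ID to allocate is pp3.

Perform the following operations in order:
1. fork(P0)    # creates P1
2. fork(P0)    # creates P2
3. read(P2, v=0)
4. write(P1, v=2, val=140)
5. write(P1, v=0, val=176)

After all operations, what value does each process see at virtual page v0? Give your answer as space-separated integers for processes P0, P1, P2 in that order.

Answer: 24 176 24

Derivation:
Op 1: fork(P0) -> P1. 3 ppages; refcounts: pp0:2 pp1:2 pp2:2
Op 2: fork(P0) -> P2. 3 ppages; refcounts: pp0:3 pp1:3 pp2:3
Op 3: read(P2, v0) -> 24. No state change.
Op 4: write(P1, v2, 140). refcount(pp2)=3>1 -> COPY to pp3. 4 ppages; refcounts: pp0:3 pp1:3 pp2:2 pp3:1
Op 5: write(P1, v0, 176). refcount(pp0)=3>1 -> COPY to pp4. 5 ppages; refcounts: pp0:2 pp1:3 pp2:2 pp3:1 pp4:1
P0: v0 -> pp0 = 24
P1: v0 -> pp4 = 176
P2: v0 -> pp0 = 24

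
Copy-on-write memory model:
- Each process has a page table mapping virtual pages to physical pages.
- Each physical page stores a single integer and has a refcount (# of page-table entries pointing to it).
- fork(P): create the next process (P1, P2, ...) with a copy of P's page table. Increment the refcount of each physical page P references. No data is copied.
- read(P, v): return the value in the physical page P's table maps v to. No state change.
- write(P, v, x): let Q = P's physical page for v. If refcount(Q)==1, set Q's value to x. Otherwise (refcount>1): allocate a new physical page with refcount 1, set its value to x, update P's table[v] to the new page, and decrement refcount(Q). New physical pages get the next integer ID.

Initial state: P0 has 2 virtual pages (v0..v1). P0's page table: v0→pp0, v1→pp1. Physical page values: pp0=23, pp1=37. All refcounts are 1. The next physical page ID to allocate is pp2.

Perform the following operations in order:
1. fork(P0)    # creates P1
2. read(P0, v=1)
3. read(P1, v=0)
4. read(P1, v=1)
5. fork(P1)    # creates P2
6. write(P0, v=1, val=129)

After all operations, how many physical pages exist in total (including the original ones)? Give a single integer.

Op 1: fork(P0) -> P1. 2 ppages; refcounts: pp0:2 pp1:2
Op 2: read(P0, v1) -> 37. No state change.
Op 3: read(P1, v0) -> 23. No state change.
Op 4: read(P1, v1) -> 37. No state change.
Op 5: fork(P1) -> P2. 2 ppages; refcounts: pp0:3 pp1:3
Op 6: write(P0, v1, 129). refcount(pp1)=3>1 -> COPY to pp2. 3 ppages; refcounts: pp0:3 pp1:2 pp2:1

Answer: 3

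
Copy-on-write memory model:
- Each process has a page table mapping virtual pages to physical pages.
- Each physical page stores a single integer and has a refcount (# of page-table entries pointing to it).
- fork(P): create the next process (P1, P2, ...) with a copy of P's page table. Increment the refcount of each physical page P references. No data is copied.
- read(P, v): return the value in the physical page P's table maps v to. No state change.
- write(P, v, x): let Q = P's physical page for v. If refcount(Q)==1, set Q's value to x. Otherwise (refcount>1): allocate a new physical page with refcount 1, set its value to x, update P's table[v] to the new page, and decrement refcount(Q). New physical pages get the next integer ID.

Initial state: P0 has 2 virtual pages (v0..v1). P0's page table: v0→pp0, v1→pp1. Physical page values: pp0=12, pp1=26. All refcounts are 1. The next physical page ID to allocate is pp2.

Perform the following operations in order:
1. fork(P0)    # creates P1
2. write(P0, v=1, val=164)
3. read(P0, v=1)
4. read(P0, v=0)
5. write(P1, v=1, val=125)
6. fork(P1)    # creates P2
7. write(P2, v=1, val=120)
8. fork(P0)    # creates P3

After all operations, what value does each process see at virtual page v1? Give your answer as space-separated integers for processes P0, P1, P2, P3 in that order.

Answer: 164 125 120 164

Derivation:
Op 1: fork(P0) -> P1. 2 ppages; refcounts: pp0:2 pp1:2
Op 2: write(P0, v1, 164). refcount(pp1)=2>1 -> COPY to pp2. 3 ppages; refcounts: pp0:2 pp1:1 pp2:1
Op 3: read(P0, v1) -> 164. No state change.
Op 4: read(P0, v0) -> 12. No state change.
Op 5: write(P1, v1, 125). refcount(pp1)=1 -> write in place. 3 ppages; refcounts: pp0:2 pp1:1 pp2:1
Op 6: fork(P1) -> P2. 3 ppages; refcounts: pp0:3 pp1:2 pp2:1
Op 7: write(P2, v1, 120). refcount(pp1)=2>1 -> COPY to pp3. 4 ppages; refcounts: pp0:3 pp1:1 pp2:1 pp3:1
Op 8: fork(P0) -> P3. 4 ppages; refcounts: pp0:4 pp1:1 pp2:2 pp3:1
P0: v1 -> pp2 = 164
P1: v1 -> pp1 = 125
P2: v1 -> pp3 = 120
P3: v1 -> pp2 = 164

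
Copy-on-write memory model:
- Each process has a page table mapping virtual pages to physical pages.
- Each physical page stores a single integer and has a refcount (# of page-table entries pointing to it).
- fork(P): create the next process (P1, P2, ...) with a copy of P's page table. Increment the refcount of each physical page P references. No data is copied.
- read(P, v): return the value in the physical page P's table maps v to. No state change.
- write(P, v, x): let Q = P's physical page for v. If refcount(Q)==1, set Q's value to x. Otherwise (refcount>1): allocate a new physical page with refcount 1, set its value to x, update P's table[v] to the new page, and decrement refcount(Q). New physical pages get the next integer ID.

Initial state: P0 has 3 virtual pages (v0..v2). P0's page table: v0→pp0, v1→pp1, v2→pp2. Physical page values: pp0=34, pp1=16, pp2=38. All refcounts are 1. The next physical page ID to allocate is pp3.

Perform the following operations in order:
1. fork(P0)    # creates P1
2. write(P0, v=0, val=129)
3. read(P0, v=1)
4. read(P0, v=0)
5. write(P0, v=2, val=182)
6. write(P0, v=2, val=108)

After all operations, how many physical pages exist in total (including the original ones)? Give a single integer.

Op 1: fork(P0) -> P1. 3 ppages; refcounts: pp0:2 pp1:2 pp2:2
Op 2: write(P0, v0, 129). refcount(pp0)=2>1 -> COPY to pp3. 4 ppages; refcounts: pp0:1 pp1:2 pp2:2 pp3:1
Op 3: read(P0, v1) -> 16. No state change.
Op 4: read(P0, v0) -> 129. No state change.
Op 5: write(P0, v2, 182). refcount(pp2)=2>1 -> COPY to pp4. 5 ppages; refcounts: pp0:1 pp1:2 pp2:1 pp3:1 pp4:1
Op 6: write(P0, v2, 108). refcount(pp4)=1 -> write in place. 5 ppages; refcounts: pp0:1 pp1:2 pp2:1 pp3:1 pp4:1

Answer: 5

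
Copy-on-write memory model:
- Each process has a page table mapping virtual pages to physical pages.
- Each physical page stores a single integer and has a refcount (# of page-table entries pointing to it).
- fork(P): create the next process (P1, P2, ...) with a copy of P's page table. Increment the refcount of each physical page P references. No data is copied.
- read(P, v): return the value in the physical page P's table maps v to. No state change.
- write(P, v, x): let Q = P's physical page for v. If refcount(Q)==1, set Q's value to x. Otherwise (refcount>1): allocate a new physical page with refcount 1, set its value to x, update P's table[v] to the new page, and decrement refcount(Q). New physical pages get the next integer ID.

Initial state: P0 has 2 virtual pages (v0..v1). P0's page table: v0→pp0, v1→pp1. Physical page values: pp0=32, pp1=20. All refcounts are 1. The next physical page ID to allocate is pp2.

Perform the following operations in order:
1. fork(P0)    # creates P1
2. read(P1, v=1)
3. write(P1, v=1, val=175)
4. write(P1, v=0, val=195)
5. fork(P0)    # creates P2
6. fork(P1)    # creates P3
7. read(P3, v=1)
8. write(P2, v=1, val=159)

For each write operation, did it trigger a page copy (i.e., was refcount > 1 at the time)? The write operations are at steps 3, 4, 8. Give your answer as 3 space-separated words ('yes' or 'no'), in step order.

Op 1: fork(P0) -> P1. 2 ppages; refcounts: pp0:2 pp1:2
Op 2: read(P1, v1) -> 20. No state change.
Op 3: write(P1, v1, 175). refcount(pp1)=2>1 -> COPY to pp2. 3 ppages; refcounts: pp0:2 pp1:1 pp2:1
Op 4: write(P1, v0, 195). refcount(pp0)=2>1 -> COPY to pp3. 4 ppages; refcounts: pp0:1 pp1:1 pp2:1 pp3:1
Op 5: fork(P0) -> P2. 4 ppages; refcounts: pp0:2 pp1:2 pp2:1 pp3:1
Op 6: fork(P1) -> P3. 4 ppages; refcounts: pp0:2 pp1:2 pp2:2 pp3:2
Op 7: read(P3, v1) -> 175. No state change.
Op 8: write(P2, v1, 159). refcount(pp1)=2>1 -> COPY to pp4. 5 ppages; refcounts: pp0:2 pp1:1 pp2:2 pp3:2 pp4:1

yes yes yes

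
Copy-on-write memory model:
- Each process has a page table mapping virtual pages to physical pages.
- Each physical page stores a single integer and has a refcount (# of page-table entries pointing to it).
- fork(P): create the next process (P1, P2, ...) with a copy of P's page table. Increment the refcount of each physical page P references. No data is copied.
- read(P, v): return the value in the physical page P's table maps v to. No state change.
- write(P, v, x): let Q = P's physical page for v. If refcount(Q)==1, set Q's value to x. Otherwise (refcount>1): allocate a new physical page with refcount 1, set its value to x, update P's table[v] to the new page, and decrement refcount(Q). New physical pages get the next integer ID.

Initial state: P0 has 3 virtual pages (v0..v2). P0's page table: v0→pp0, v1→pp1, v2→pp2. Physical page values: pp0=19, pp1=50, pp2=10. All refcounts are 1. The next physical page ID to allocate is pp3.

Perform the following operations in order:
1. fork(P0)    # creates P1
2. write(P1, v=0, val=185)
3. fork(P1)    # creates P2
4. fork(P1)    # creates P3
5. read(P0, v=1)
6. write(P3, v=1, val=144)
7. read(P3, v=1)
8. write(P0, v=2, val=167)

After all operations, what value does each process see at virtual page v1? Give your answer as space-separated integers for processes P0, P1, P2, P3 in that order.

Op 1: fork(P0) -> P1. 3 ppages; refcounts: pp0:2 pp1:2 pp2:2
Op 2: write(P1, v0, 185). refcount(pp0)=2>1 -> COPY to pp3. 4 ppages; refcounts: pp0:1 pp1:2 pp2:2 pp3:1
Op 3: fork(P1) -> P2. 4 ppages; refcounts: pp0:1 pp1:3 pp2:3 pp3:2
Op 4: fork(P1) -> P3. 4 ppages; refcounts: pp0:1 pp1:4 pp2:4 pp3:3
Op 5: read(P0, v1) -> 50. No state change.
Op 6: write(P3, v1, 144). refcount(pp1)=4>1 -> COPY to pp4. 5 ppages; refcounts: pp0:1 pp1:3 pp2:4 pp3:3 pp4:1
Op 7: read(P3, v1) -> 144. No state change.
Op 8: write(P0, v2, 167). refcount(pp2)=4>1 -> COPY to pp5. 6 ppages; refcounts: pp0:1 pp1:3 pp2:3 pp3:3 pp4:1 pp5:1
P0: v1 -> pp1 = 50
P1: v1 -> pp1 = 50
P2: v1 -> pp1 = 50
P3: v1 -> pp4 = 144

Answer: 50 50 50 144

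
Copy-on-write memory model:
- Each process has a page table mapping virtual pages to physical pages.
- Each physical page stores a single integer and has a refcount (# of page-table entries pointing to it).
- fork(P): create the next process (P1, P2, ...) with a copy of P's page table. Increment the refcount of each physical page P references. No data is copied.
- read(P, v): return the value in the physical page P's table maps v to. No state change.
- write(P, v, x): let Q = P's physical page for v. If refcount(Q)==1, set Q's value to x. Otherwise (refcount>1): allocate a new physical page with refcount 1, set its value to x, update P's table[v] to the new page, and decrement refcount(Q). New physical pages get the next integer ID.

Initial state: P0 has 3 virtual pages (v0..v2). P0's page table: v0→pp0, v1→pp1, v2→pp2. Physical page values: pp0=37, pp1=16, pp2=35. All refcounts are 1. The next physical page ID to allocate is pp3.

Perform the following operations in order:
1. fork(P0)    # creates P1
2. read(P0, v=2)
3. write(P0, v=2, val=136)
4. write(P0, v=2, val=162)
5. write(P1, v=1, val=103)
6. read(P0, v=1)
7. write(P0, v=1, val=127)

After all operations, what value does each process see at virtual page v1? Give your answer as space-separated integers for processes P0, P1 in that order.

Answer: 127 103

Derivation:
Op 1: fork(P0) -> P1. 3 ppages; refcounts: pp0:2 pp1:2 pp2:2
Op 2: read(P0, v2) -> 35. No state change.
Op 3: write(P0, v2, 136). refcount(pp2)=2>1 -> COPY to pp3. 4 ppages; refcounts: pp0:2 pp1:2 pp2:1 pp3:1
Op 4: write(P0, v2, 162). refcount(pp3)=1 -> write in place. 4 ppages; refcounts: pp0:2 pp1:2 pp2:1 pp3:1
Op 5: write(P1, v1, 103). refcount(pp1)=2>1 -> COPY to pp4. 5 ppages; refcounts: pp0:2 pp1:1 pp2:1 pp3:1 pp4:1
Op 6: read(P0, v1) -> 16. No state change.
Op 7: write(P0, v1, 127). refcount(pp1)=1 -> write in place. 5 ppages; refcounts: pp0:2 pp1:1 pp2:1 pp3:1 pp4:1
P0: v1 -> pp1 = 127
P1: v1 -> pp4 = 103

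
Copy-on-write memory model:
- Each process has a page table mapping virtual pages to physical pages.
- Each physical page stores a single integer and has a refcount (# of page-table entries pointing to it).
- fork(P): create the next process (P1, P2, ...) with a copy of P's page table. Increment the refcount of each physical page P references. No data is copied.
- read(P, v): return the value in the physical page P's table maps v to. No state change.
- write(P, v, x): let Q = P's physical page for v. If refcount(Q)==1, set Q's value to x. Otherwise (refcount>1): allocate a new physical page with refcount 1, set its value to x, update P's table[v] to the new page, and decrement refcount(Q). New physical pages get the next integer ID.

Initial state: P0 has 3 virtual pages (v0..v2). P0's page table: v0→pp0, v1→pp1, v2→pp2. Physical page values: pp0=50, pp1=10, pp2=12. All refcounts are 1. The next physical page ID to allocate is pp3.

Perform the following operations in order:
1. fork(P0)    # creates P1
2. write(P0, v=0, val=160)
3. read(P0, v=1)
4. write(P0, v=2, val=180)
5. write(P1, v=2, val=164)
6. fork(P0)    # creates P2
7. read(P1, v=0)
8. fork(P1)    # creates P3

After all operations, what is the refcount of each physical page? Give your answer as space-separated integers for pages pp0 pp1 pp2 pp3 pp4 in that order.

Op 1: fork(P0) -> P1. 3 ppages; refcounts: pp0:2 pp1:2 pp2:2
Op 2: write(P0, v0, 160). refcount(pp0)=2>1 -> COPY to pp3. 4 ppages; refcounts: pp0:1 pp1:2 pp2:2 pp3:1
Op 3: read(P0, v1) -> 10. No state change.
Op 4: write(P0, v2, 180). refcount(pp2)=2>1 -> COPY to pp4. 5 ppages; refcounts: pp0:1 pp1:2 pp2:1 pp3:1 pp4:1
Op 5: write(P1, v2, 164). refcount(pp2)=1 -> write in place. 5 ppages; refcounts: pp0:1 pp1:2 pp2:1 pp3:1 pp4:1
Op 6: fork(P0) -> P2. 5 ppages; refcounts: pp0:1 pp1:3 pp2:1 pp3:2 pp4:2
Op 7: read(P1, v0) -> 50. No state change.
Op 8: fork(P1) -> P3. 5 ppages; refcounts: pp0:2 pp1:4 pp2:2 pp3:2 pp4:2

Answer: 2 4 2 2 2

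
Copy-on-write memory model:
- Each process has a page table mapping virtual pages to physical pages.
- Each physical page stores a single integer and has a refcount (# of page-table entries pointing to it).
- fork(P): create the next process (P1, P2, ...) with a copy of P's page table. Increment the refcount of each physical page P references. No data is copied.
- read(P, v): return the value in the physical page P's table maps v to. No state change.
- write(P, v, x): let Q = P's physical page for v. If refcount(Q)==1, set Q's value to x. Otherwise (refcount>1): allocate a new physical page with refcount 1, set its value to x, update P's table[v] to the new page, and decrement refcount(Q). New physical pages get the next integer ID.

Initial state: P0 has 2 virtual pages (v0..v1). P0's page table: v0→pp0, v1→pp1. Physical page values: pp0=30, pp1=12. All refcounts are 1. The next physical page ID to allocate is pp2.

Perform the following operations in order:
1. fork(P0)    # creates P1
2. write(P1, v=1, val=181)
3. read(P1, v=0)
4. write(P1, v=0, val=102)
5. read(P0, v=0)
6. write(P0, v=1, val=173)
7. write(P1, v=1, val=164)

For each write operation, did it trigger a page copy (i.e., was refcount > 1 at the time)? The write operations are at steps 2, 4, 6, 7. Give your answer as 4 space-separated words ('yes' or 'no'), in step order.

Op 1: fork(P0) -> P1. 2 ppages; refcounts: pp0:2 pp1:2
Op 2: write(P1, v1, 181). refcount(pp1)=2>1 -> COPY to pp2. 3 ppages; refcounts: pp0:2 pp1:1 pp2:1
Op 3: read(P1, v0) -> 30. No state change.
Op 4: write(P1, v0, 102). refcount(pp0)=2>1 -> COPY to pp3. 4 ppages; refcounts: pp0:1 pp1:1 pp2:1 pp3:1
Op 5: read(P0, v0) -> 30. No state change.
Op 6: write(P0, v1, 173). refcount(pp1)=1 -> write in place. 4 ppages; refcounts: pp0:1 pp1:1 pp2:1 pp3:1
Op 7: write(P1, v1, 164). refcount(pp2)=1 -> write in place. 4 ppages; refcounts: pp0:1 pp1:1 pp2:1 pp3:1

yes yes no no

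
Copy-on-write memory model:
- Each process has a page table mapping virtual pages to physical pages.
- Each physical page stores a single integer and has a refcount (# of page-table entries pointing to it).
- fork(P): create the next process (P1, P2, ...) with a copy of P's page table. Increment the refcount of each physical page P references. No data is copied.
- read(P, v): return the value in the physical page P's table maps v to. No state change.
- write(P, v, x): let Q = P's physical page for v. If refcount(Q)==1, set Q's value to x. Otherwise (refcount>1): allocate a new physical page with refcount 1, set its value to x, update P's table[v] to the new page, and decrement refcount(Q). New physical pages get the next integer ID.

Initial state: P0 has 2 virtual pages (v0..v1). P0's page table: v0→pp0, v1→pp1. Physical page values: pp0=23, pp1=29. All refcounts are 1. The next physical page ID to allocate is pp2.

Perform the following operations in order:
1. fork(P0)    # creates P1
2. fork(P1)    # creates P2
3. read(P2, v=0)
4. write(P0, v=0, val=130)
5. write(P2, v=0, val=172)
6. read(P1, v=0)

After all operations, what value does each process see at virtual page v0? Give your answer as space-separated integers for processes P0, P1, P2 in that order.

Answer: 130 23 172

Derivation:
Op 1: fork(P0) -> P1. 2 ppages; refcounts: pp0:2 pp1:2
Op 2: fork(P1) -> P2. 2 ppages; refcounts: pp0:3 pp1:3
Op 3: read(P2, v0) -> 23. No state change.
Op 4: write(P0, v0, 130). refcount(pp0)=3>1 -> COPY to pp2. 3 ppages; refcounts: pp0:2 pp1:3 pp2:1
Op 5: write(P2, v0, 172). refcount(pp0)=2>1 -> COPY to pp3. 4 ppages; refcounts: pp0:1 pp1:3 pp2:1 pp3:1
Op 6: read(P1, v0) -> 23. No state change.
P0: v0 -> pp2 = 130
P1: v0 -> pp0 = 23
P2: v0 -> pp3 = 172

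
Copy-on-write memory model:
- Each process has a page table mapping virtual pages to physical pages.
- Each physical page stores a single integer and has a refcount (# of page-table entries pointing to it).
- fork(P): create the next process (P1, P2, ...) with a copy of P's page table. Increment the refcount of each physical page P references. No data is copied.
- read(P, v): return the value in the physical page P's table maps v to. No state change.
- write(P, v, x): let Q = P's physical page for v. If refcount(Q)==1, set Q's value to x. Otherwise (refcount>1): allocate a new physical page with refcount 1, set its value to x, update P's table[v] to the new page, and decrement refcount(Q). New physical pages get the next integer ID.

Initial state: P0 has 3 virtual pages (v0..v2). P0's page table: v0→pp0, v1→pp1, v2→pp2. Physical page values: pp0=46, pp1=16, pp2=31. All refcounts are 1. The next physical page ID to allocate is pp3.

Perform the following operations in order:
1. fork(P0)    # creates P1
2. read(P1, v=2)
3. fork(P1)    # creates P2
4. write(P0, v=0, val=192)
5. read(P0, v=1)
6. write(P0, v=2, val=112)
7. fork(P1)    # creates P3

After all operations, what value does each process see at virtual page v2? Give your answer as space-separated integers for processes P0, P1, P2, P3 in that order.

Answer: 112 31 31 31

Derivation:
Op 1: fork(P0) -> P1. 3 ppages; refcounts: pp0:2 pp1:2 pp2:2
Op 2: read(P1, v2) -> 31. No state change.
Op 3: fork(P1) -> P2. 3 ppages; refcounts: pp0:3 pp1:3 pp2:3
Op 4: write(P0, v0, 192). refcount(pp0)=3>1 -> COPY to pp3. 4 ppages; refcounts: pp0:2 pp1:3 pp2:3 pp3:1
Op 5: read(P0, v1) -> 16. No state change.
Op 6: write(P0, v2, 112). refcount(pp2)=3>1 -> COPY to pp4. 5 ppages; refcounts: pp0:2 pp1:3 pp2:2 pp3:1 pp4:1
Op 7: fork(P1) -> P3. 5 ppages; refcounts: pp0:3 pp1:4 pp2:3 pp3:1 pp4:1
P0: v2 -> pp4 = 112
P1: v2 -> pp2 = 31
P2: v2 -> pp2 = 31
P3: v2 -> pp2 = 31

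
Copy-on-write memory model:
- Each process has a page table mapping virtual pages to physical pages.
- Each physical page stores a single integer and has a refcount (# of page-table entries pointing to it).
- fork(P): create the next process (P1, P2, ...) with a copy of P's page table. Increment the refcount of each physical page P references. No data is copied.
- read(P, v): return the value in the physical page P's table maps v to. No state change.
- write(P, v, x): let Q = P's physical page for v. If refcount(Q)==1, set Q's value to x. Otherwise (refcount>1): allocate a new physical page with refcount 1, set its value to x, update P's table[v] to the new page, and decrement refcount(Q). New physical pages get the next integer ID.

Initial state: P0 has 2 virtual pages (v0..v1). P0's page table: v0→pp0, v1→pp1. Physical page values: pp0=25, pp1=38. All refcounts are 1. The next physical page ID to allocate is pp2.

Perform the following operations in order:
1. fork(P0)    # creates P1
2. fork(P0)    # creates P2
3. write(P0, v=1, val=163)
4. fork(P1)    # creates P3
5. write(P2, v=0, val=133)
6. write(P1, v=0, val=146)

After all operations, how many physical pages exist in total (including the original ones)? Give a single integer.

Op 1: fork(P0) -> P1. 2 ppages; refcounts: pp0:2 pp1:2
Op 2: fork(P0) -> P2. 2 ppages; refcounts: pp0:3 pp1:3
Op 3: write(P0, v1, 163). refcount(pp1)=3>1 -> COPY to pp2. 3 ppages; refcounts: pp0:3 pp1:2 pp2:1
Op 4: fork(P1) -> P3. 3 ppages; refcounts: pp0:4 pp1:3 pp2:1
Op 5: write(P2, v0, 133). refcount(pp0)=4>1 -> COPY to pp3. 4 ppages; refcounts: pp0:3 pp1:3 pp2:1 pp3:1
Op 6: write(P1, v0, 146). refcount(pp0)=3>1 -> COPY to pp4. 5 ppages; refcounts: pp0:2 pp1:3 pp2:1 pp3:1 pp4:1

Answer: 5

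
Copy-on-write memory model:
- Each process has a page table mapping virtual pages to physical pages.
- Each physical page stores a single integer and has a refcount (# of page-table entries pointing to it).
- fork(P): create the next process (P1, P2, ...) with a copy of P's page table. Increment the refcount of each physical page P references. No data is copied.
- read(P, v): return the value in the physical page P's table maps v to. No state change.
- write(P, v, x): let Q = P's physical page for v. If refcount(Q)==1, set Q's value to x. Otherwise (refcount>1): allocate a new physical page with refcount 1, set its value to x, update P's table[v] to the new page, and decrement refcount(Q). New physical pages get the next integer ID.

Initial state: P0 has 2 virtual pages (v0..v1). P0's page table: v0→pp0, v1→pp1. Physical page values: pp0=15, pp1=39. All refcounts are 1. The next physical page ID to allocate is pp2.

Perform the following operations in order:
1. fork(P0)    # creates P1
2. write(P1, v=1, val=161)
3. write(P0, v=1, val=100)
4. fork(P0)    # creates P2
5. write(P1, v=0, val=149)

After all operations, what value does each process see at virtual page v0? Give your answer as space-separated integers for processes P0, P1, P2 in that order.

Op 1: fork(P0) -> P1. 2 ppages; refcounts: pp0:2 pp1:2
Op 2: write(P1, v1, 161). refcount(pp1)=2>1 -> COPY to pp2. 3 ppages; refcounts: pp0:2 pp1:1 pp2:1
Op 3: write(P0, v1, 100). refcount(pp1)=1 -> write in place. 3 ppages; refcounts: pp0:2 pp1:1 pp2:1
Op 4: fork(P0) -> P2. 3 ppages; refcounts: pp0:3 pp1:2 pp2:1
Op 5: write(P1, v0, 149). refcount(pp0)=3>1 -> COPY to pp3. 4 ppages; refcounts: pp0:2 pp1:2 pp2:1 pp3:1
P0: v0 -> pp0 = 15
P1: v0 -> pp3 = 149
P2: v0 -> pp0 = 15

Answer: 15 149 15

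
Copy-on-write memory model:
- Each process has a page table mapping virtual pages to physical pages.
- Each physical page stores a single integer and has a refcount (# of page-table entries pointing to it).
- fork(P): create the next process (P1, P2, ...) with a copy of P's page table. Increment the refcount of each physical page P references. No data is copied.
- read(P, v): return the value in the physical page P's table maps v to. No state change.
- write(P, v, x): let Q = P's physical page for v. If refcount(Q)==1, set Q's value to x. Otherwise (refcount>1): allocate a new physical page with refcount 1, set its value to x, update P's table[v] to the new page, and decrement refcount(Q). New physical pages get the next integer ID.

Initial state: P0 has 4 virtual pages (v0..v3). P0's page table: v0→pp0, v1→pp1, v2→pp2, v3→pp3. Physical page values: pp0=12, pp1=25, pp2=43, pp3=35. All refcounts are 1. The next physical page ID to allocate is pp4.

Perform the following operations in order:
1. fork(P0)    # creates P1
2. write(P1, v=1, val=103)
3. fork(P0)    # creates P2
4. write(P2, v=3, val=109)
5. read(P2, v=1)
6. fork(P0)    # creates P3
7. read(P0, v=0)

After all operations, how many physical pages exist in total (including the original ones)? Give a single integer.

Answer: 6

Derivation:
Op 1: fork(P0) -> P1. 4 ppages; refcounts: pp0:2 pp1:2 pp2:2 pp3:2
Op 2: write(P1, v1, 103). refcount(pp1)=2>1 -> COPY to pp4. 5 ppages; refcounts: pp0:2 pp1:1 pp2:2 pp3:2 pp4:1
Op 3: fork(P0) -> P2. 5 ppages; refcounts: pp0:3 pp1:2 pp2:3 pp3:3 pp4:1
Op 4: write(P2, v3, 109). refcount(pp3)=3>1 -> COPY to pp5. 6 ppages; refcounts: pp0:3 pp1:2 pp2:3 pp3:2 pp4:1 pp5:1
Op 5: read(P2, v1) -> 25. No state change.
Op 6: fork(P0) -> P3. 6 ppages; refcounts: pp0:4 pp1:3 pp2:4 pp3:3 pp4:1 pp5:1
Op 7: read(P0, v0) -> 12. No state change.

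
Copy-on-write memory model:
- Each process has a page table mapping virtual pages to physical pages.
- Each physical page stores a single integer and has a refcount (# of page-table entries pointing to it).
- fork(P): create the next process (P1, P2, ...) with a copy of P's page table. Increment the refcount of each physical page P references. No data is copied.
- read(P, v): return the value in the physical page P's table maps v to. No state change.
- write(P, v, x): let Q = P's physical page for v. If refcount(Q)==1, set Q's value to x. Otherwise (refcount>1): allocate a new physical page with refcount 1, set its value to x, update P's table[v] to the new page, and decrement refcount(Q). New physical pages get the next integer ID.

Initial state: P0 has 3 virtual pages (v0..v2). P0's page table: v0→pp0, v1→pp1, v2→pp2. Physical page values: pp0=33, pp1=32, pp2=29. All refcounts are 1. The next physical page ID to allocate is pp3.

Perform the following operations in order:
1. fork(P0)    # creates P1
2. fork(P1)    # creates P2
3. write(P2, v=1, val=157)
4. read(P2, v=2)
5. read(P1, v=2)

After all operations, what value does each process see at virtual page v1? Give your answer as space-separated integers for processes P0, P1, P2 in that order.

Op 1: fork(P0) -> P1. 3 ppages; refcounts: pp0:2 pp1:2 pp2:2
Op 2: fork(P1) -> P2. 3 ppages; refcounts: pp0:3 pp1:3 pp2:3
Op 3: write(P2, v1, 157). refcount(pp1)=3>1 -> COPY to pp3. 4 ppages; refcounts: pp0:3 pp1:2 pp2:3 pp3:1
Op 4: read(P2, v2) -> 29. No state change.
Op 5: read(P1, v2) -> 29. No state change.
P0: v1 -> pp1 = 32
P1: v1 -> pp1 = 32
P2: v1 -> pp3 = 157

Answer: 32 32 157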